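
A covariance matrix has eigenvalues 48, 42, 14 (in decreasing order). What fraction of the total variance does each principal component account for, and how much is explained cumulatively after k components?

Step 1 — total variance = trace(Sigma) = Σ λ_i = 48 + 42 + 14 = 104.

Step 2 — fraction explained by component i = λ_i / Σ λ:
  PC1: 48/104 = 0.4615
  PC2: 42/104 = 0.4038
  PC3: 14/104 = 0.1346

Step 3 — cumulative fraction after k components = (λ_1 + ... + λ_k) / Σ λ:
  k = 1: 48/104 = 0.4615
  k = 2: (48 + 42)/104 = 90/104 = 0.8654
  k = 3: (48 + 42 + 14)/104 = 104/104 = 1

Summary (fraction, with percent):

explained: PC1 0.4615 (46.15%), PC2 0.4038 (40.38%), PC3 0.1346 (13.46%);  cumulative: 0.4615, 0.8654, 1


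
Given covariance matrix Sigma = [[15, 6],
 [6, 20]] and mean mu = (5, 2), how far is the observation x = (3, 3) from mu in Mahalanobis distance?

Step 1 — centre the observation: (x - mu) = (-2, 1).

Step 2 — invert Sigma. det(Sigma) = 15·20 - (6)² = 264.
  Sigma^{-1} = (1/det) · [[d, -b], [-b, a]] = [[0.0758, -0.0227],
 [-0.0227, 0.0568]].

Step 3 — form the quadratic (x - mu)^T · Sigma^{-1} · (x - mu):
  Sigma^{-1} · (x - mu) = (-0.1742, 0.1023).
  (x - mu)^T · [Sigma^{-1} · (x - mu)] = (-2)·(-0.1742) + (1)·(0.1023) = 0.4508.

Step 4 — take square root: d = √(0.4508) ≈ 0.6714.

d(x, mu) = √(0.4508) ≈ 0.6714


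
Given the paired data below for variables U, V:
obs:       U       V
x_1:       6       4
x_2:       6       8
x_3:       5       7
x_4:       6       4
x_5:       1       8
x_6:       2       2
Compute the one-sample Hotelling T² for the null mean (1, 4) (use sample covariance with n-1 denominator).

Step 1 — sample mean vector:
  mean(U) = (6 + 6 + 5 + 6 + 1 + 2) / 6 = 26/6 = 4.3333
  mean(V) = (4 + 8 + 7 + 4 + 8 + 2) / 6 = 33/6 = 5.5
  x̄ = (4.3333, 5.5),  deviation x̄ - mu_0 = (4.3333, 5.5) - (1, 4) = (3.3333, 1.5).

Step 2 — sample covariance matrix, S[i,j] = (1/(n-1)) · Σ_k (x_{k,i} - mean_i) · (x_{k,j} - mean_j), divisor n-1 = 5:
  S[U,U] = ((1.6667)·(1.6667) + (1.6667)·(1.6667) + (0.6667)·(0.6667) + (1.6667)·(1.6667) + (-3.3333)·(-3.3333) + (-2.3333)·(-2.3333)) / 5 = 25.3333/5 = 5.0667
  S[U,V] = ((1.6667)·(-1.5) + (1.6667)·(2.5) + (0.6667)·(1.5) + (1.6667)·(-1.5) + (-3.3333)·(2.5) + (-2.3333)·(-3.5)) / 5 = 0/5 = 0
  S[V,V] = ((-1.5)·(-1.5) + (2.5)·(2.5) + (1.5)·(1.5) + (-1.5)·(-1.5) + (2.5)·(2.5) + (-3.5)·(-3.5)) / 5 = 31.5/5 = 6.3
  S = [[5.0667, 0],
 [0, 6.3]].

Step 3 — invert S. det(S) = 5.0667·6.3 - (0)² = 31.92.
  S^{-1} = (1/det) · [[d, -b], [-b, a]] = [[0.1974, 0],
 [0, 0.1587]].

Step 4 — quadratic form (x̄ - mu_0)^T · S^{-1} · (x̄ - mu_0):
  S^{-1} · (x̄ - mu_0) = (0.6579, 0.2381),
  (x̄ - mu_0)^T · [...] = (3.3333)·(0.6579) + (1.5)·(0.2381) = 2.5501.

Step 5 — scale by n: T² = 6 · 2.5501 = 15.3008.

T² ≈ 15.3008


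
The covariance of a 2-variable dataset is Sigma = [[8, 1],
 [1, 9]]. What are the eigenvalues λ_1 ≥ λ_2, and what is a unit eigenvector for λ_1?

Step 1 — characteristic polynomial of 2×2 Sigma:
  det(Sigma - λI) = λ² - trace · λ + det = 0.
  trace = 8 + 9 = 17, det = 8·9 - (1)² = 71.
Step 2 — discriminant:
  Δ = trace² - 4·det = 289 - 284 = 5.
Step 3 — eigenvalues:
  λ = (trace ± √Δ)/2 = (17 ± 2.2361)/2,
  λ_1 = 9.618,  λ_2 = 7.382.

Step 4 — unit eigenvector for λ_1: solve (Sigma - λ_1 I)v = 0. First row:
  (8 - 9.618)·v_x + (1)·v_y = 0, i.e. (-1.618)·v_x + (1)·v_y = 0,
  so v ∝ (b, λ_1 - a) = (1, 1.618) = u.
  ||u|| = √((1)² + (1.618)²) = √(3.618) ≈ 1.9021,
  v_1 = u/||u|| ≈ (0.5257, 0.8507) (||v_1|| = 1).

λ_1 = 9.618,  λ_2 = 7.382;  v_1 ≈ (0.5257, 0.8507)


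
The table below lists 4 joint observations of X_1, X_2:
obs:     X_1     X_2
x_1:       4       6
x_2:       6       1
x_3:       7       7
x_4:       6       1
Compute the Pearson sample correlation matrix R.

Step 1 — column means:
  mean(X_1) = (4 + 6 + 7 + 6) / 4 = 23/4 = 5.75
  mean(X_2) = (6 + 1 + 7 + 1) / 4 = 15/4 = 3.75

Step 2 — sample variances and covariances s[i,j] = (1/(n-1)) · Σ_k (x_{k,i} - mean_i) · (x_{k,j} - mean_j), with n-1 = 3:
  s[X_1,X_1] = ((-1.75)·(-1.75) + (0.25)·(0.25) + (1.25)·(1.25) + (0.25)·(0.25)) / 3 = 4.75/3 = 1.5833
  s[X_1,X_2] = ((-1.75)·(2.25) + (0.25)·(-2.75) + (1.25)·(3.25) + (0.25)·(-2.75)) / 3 = -1.25/3 = -0.4167
  s[X_2,X_2] = ((2.25)·(2.25) + (-2.75)·(-2.75) + (3.25)·(3.25) + (-2.75)·(-2.75)) / 3 = 30.75/3 = 10.25
  Sample standard deviations s_i = √(s[i,i]):
  s(X_1) = √(1.5833) = 1.2583
  s(X_2) = √(10.25) = 3.2016

Step 3 — r_{ij} = s_{ij} / (s_i · s_j):
  r[X_1,X_1] = 1 (diagonal).
  r[X_1,X_2] = -0.4167 / (1.2583 · 3.2016) = -0.4167 / 4.0285 = -0.1034
  r[X_2,X_2] = 1 (diagonal).

R is symmetric with unit diagonal. Assembling:

R = [[1, -0.1034],
 [-0.1034, 1]]


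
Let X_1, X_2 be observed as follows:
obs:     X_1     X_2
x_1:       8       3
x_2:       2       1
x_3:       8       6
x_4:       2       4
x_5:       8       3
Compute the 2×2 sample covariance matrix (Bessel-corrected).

Step 1 — column means:
  mean(X_1) = (8 + 2 + 8 + 2 + 8) / 5 = 28/5 = 5.6
  mean(X_2) = (3 + 1 + 6 + 4 + 3) / 5 = 17/5 = 3.4

Step 2 — sample covariance S[i,j] = (1/(n-1)) · Σ_k (x_{k,i} - mean_i) · (x_{k,j} - mean_j), with n-1 = 4.
  S[X_1,X_1] = ((2.4)·(2.4) + (-3.6)·(-3.6) + (2.4)·(2.4) + (-3.6)·(-3.6) + (2.4)·(2.4)) / 4 = 43.2/4 = 10.8
  S[X_1,X_2] = ((2.4)·(-0.4) + (-3.6)·(-2.4) + (2.4)·(2.6) + (-3.6)·(0.6) + (2.4)·(-0.4)) / 4 = 10.8/4 = 2.7
  S[X_2,X_2] = ((-0.4)·(-0.4) + (-2.4)·(-2.4) + (2.6)·(2.6) + (0.6)·(0.6) + (-0.4)·(-0.4)) / 4 = 13.2/4 = 3.3

S is symmetric (S[j,i] = S[i,j]). Assembling:

S = [[10.8, 2.7],
 [2.7, 3.3]]


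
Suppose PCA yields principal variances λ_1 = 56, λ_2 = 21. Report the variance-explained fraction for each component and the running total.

Step 1 — total variance = trace(Sigma) = Σ λ_i = 56 + 21 = 77.

Step 2 — fraction explained by component i = λ_i / Σ λ:
  PC1: 56/77 = 0.7273
  PC2: 21/77 = 0.2727

Step 3 — cumulative fraction after k components = (λ_1 + ... + λ_k) / Σ λ:
  k = 1: 56/77 = 0.7273
  k = 2: (56 + 21)/77 = 77/77 = 1

Summary (fraction, with percent):

explained: PC1 0.7273 (72.73%), PC2 0.2727 (27.27%);  cumulative: 0.7273, 1


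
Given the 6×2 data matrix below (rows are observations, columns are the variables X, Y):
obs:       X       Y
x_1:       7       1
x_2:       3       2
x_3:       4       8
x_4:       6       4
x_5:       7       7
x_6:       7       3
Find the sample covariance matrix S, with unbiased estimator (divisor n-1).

Step 1 — column means:
  mean(X) = (7 + 3 + 4 + 6 + 7 + 7) / 6 = 34/6 = 5.6667
  mean(Y) = (1 + 2 + 8 + 4 + 7 + 3) / 6 = 25/6 = 4.1667

Step 2 — sample covariance S[i,j] = (1/(n-1)) · Σ_k (x_{k,i} - mean_i) · (x_{k,j} - mean_j), with n-1 = 5.
  S[X,X] = ((1.3333)·(1.3333) + (-2.6667)·(-2.6667) + (-1.6667)·(-1.6667) + (0.3333)·(0.3333) + (1.3333)·(1.3333) + (1.3333)·(1.3333)) / 5 = 15.3333/5 = 3.0667
  S[X,Y] = ((1.3333)·(-3.1667) + (-2.6667)·(-2.1667) + (-1.6667)·(3.8333) + (0.3333)·(-0.1667) + (1.3333)·(2.8333) + (1.3333)·(-1.1667)) / 5 = -2.6667/5 = -0.5333
  S[Y,Y] = ((-3.1667)·(-3.1667) + (-2.1667)·(-2.1667) + (3.8333)·(3.8333) + (-0.1667)·(-0.1667) + (2.8333)·(2.8333) + (-1.1667)·(-1.1667)) / 5 = 38.8333/5 = 7.7667

S is symmetric (S[j,i] = S[i,j]). Assembling:

S = [[3.0667, -0.5333],
 [-0.5333, 7.7667]]


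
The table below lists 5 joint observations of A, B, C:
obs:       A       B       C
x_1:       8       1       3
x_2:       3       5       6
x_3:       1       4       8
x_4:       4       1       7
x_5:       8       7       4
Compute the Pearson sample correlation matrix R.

Step 1 — column means:
  mean(A) = (8 + 3 + 1 + 4 + 8) / 5 = 24/5 = 4.8
  mean(B) = (1 + 5 + 4 + 1 + 7) / 5 = 18/5 = 3.6
  mean(C) = (3 + 6 + 8 + 7 + 4) / 5 = 28/5 = 5.6

Step 2 — sample variances and covariances s[i,j] = (1/(n-1)) · Σ_k (x_{k,i} - mean_i) · (x_{k,j} - mean_j), with n-1 = 4:
  s[A,A] = ((3.2)·(3.2) + (-1.8)·(-1.8) + (-3.8)·(-3.8) + (-0.8)·(-0.8) + (3.2)·(3.2)) / 4 = 38.8/4 = 9.7
  s[A,B] = ((3.2)·(-2.6) + (-1.8)·(1.4) + (-3.8)·(0.4) + (-0.8)·(-2.6) + (3.2)·(3.4)) / 4 = 0.6/4 = 0.15
  s[A,C] = ((3.2)·(-2.6) + (-1.8)·(0.4) + (-3.8)·(2.4) + (-0.8)·(1.4) + (3.2)·(-1.6)) / 4 = -24.4/4 = -6.1
  s[B,B] = ((-2.6)·(-2.6) + (1.4)·(1.4) + (0.4)·(0.4) + (-2.6)·(-2.6) + (3.4)·(3.4)) / 4 = 27.2/4 = 6.8
  s[B,C] = ((-2.6)·(-2.6) + (1.4)·(0.4) + (0.4)·(2.4) + (-2.6)·(1.4) + (3.4)·(-1.6)) / 4 = -0.8/4 = -0.2
  s[C,C] = ((-2.6)·(-2.6) + (0.4)·(0.4) + (2.4)·(2.4) + (1.4)·(1.4) + (-1.6)·(-1.6)) / 4 = 17.2/4 = 4.3
  Sample standard deviations s_i = √(s[i,i]):
  s(A) = √(9.7) = 3.1145
  s(B) = √(6.8) = 2.6077
  s(C) = √(4.3) = 2.0736

Step 3 — r_{ij} = s_{ij} / (s_i · s_j):
  r[A,A] = 1 (diagonal).
  r[A,B] = 0.15 / (3.1145 · 2.6077) = 0.15 / 8.1216 = 0.0185
  r[A,C] = -6.1 / (3.1145 · 2.0736) = -6.1 / 6.4583 = -0.9445
  r[B,B] = 1 (diagonal).
  r[B,C] = -0.2 / (2.6077 · 2.0736) = -0.2 / 5.4074 = -0.037
  r[C,C] = 1 (diagonal).

R is symmetric with unit diagonal. Assembling:

R = [[1, 0.0185, -0.9445],
 [0.0185, 1, -0.037],
 [-0.9445, -0.037, 1]]


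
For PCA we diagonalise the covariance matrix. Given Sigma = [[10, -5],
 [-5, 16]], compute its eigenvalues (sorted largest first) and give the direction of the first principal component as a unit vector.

Step 1 — characteristic polynomial of 2×2 Sigma:
  det(Sigma - λI) = λ² - trace · λ + det = 0.
  trace = 10 + 16 = 26, det = 10·16 - (-5)² = 135.
Step 2 — discriminant:
  Δ = trace² - 4·det = 676 - 540 = 136.
Step 3 — eigenvalues:
  λ = (trace ± √Δ)/2 = (26 ± 11.6619)/2,
  λ_1 = 18.831,  λ_2 = 7.169.

Step 4 — unit eigenvector for λ_1: solve (Sigma - λ_1 I)v = 0. First row:
  (10 - 18.831)·v_x + (-5)·v_y = 0, i.e. (-8.831)·v_x + (-5)·v_y = 0,
  so v ∝ (b, λ_1 - a) = (-5, 8.831); multiply by -1 so the first entry is positive: u = (5, -8.831).
  ||u|| = √((5)² + (-8.831)²) = √(102.9857) ≈ 10.1482,
  v_1 = u/||u|| ≈ (0.4927, -0.8702) (||v_1|| = 1).

λ_1 = 18.831,  λ_2 = 7.169;  v_1 ≈ (0.4927, -0.8702)


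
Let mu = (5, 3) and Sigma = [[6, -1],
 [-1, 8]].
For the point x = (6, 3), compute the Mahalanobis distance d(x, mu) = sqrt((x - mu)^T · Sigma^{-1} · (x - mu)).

Step 1 — centre the observation: (x - mu) = (1, 0).

Step 2 — invert Sigma. det(Sigma) = 6·8 - (-1)² = 47.
  Sigma^{-1} = (1/det) · [[d, -b], [-b, a]] = [[0.1702, 0.0213],
 [0.0213, 0.1277]].

Step 3 — form the quadratic (x - mu)^T · Sigma^{-1} · (x - mu):
  Sigma^{-1} · (x - mu) = (0.1702, 0.0213).
  (x - mu)^T · [Sigma^{-1} · (x - mu)] = (1)·(0.1702) + (0)·(0.0213) = 0.1702.

Step 4 — take square root: d = √(0.1702) ≈ 0.4126.

d(x, mu) = √(0.1702) ≈ 0.4126


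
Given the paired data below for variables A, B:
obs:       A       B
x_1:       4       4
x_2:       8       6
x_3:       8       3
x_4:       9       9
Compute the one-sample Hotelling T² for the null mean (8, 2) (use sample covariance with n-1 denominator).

Step 1 — sample mean vector:
  mean(A) = (4 + 8 + 8 + 9) / 4 = 29/4 = 7.25
  mean(B) = (4 + 6 + 3 + 9) / 4 = 22/4 = 5.5
  x̄ = (7.25, 5.5),  deviation x̄ - mu_0 = (7.25, 5.5) - (8, 2) = (-0.75, 3.5).

Step 2 — sample covariance matrix, S[i,j] = (1/(n-1)) · Σ_k (x_{k,i} - mean_i) · (x_{k,j} - mean_j), divisor n-1 = 3:
  S[A,A] = ((-3.25)·(-3.25) + (0.75)·(0.75) + (0.75)·(0.75) + (1.75)·(1.75)) / 3 = 14.75/3 = 4.9167
  S[A,B] = ((-3.25)·(-1.5) + (0.75)·(0.5) + (0.75)·(-2.5) + (1.75)·(3.5)) / 3 = 9.5/3 = 3.1667
  S[B,B] = ((-1.5)·(-1.5) + (0.5)·(0.5) + (-2.5)·(-2.5) + (3.5)·(3.5)) / 3 = 21/3 = 7
  S = [[4.9167, 3.1667],
 [3.1667, 7]].

Step 3 — invert S. det(S) = 4.9167·7 - (3.1667)² = 24.3889.
  S^{-1} = (1/det) · [[d, -b], [-b, a]] = [[0.287, -0.1298],
 [-0.1298, 0.2016]].

Step 4 — quadratic form (x̄ - mu_0)^T · S^{-1} · (x̄ - mu_0):
  S^{-1} · (x̄ - mu_0) = (-0.6697, 0.803),
  (x̄ - mu_0)^T · [...] = (-0.75)·(-0.6697) + (3.5)·(0.803) = 3.3126.

Step 5 — scale by n: T² = 4 · 3.3126 = 13.2506.

T² ≈ 13.2506


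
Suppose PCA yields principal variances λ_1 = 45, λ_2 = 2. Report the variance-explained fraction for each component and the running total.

Step 1 — total variance = trace(Sigma) = Σ λ_i = 45 + 2 = 47.

Step 2 — fraction explained by component i = λ_i / Σ λ:
  PC1: 45/47 = 0.9574
  PC2: 2/47 = 0.0426

Step 3 — cumulative fraction after k components = (λ_1 + ... + λ_k) / Σ λ:
  k = 1: 45/47 = 0.9574
  k = 2: (45 + 2)/47 = 47/47 = 1

Summary (fraction, with percent):

explained: PC1 0.9574 (95.74%), PC2 0.0426 (4.26%);  cumulative: 0.9574, 1


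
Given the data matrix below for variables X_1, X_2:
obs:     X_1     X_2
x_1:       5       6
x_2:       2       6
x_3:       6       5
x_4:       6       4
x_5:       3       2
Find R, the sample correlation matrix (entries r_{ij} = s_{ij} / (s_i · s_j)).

Step 1 — column means:
  mean(X_1) = (5 + 2 + 6 + 6 + 3) / 5 = 22/5 = 4.4
  mean(X_2) = (6 + 6 + 5 + 4 + 2) / 5 = 23/5 = 4.6

Step 2 — sample variances and covariances s[i,j] = (1/(n-1)) · Σ_k (x_{k,i} - mean_i) · (x_{k,j} - mean_j), with n-1 = 4:
  s[X_1,X_1] = ((0.6)·(0.6) + (-2.4)·(-2.4) + (1.6)·(1.6) + (1.6)·(1.6) + (-1.4)·(-1.4)) / 4 = 13.2/4 = 3.3
  s[X_1,X_2] = ((0.6)·(1.4) + (-2.4)·(1.4) + (1.6)·(0.4) + (1.6)·(-0.6) + (-1.4)·(-2.6)) / 4 = 0.8/4 = 0.2
  s[X_2,X_2] = ((1.4)·(1.4) + (1.4)·(1.4) + (0.4)·(0.4) + (-0.6)·(-0.6) + (-2.6)·(-2.6)) / 4 = 11.2/4 = 2.8
  Sample standard deviations s_i = √(s[i,i]):
  s(X_1) = √(3.3) = 1.8166
  s(X_2) = √(2.8) = 1.6733

Step 3 — r_{ij} = s_{ij} / (s_i · s_j):
  r[X_1,X_1] = 1 (diagonal).
  r[X_1,X_2] = 0.2 / (1.8166 · 1.6733) = 0.2 / 3.0397 = 0.0658
  r[X_2,X_2] = 1 (diagonal).

R is symmetric with unit diagonal. Assembling:

R = [[1, 0.0658],
 [0.0658, 1]]


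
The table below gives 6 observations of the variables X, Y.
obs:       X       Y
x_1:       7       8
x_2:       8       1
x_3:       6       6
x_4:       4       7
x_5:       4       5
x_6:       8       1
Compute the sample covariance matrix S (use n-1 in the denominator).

Step 1 — column means:
  mean(X) = (7 + 8 + 6 + 4 + 4 + 8) / 6 = 37/6 = 6.1667
  mean(Y) = (8 + 1 + 6 + 7 + 5 + 1) / 6 = 28/6 = 4.6667

Step 2 — sample covariance S[i,j] = (1/(n-1)) · Σ_k (x_{k,i} - mean_i) · (x_{k,j} - mean_j), with n-1 = 5.
  S[X,X] = ((0.8333)·(0.8333) + (1.8333)·(1.8333) + (-0.1667)·(-0.1667) + (-2.1667)·(-2.1667) + (-2.1667)·(-2.1667) + (1.8333)·(1.8333)) / 5 = 16.8333/5 = 3.3667
  S[X,Y] = ((0.8333)·(3.3333) + (1.8333)·(-3.6667) + (-0.1667)·(1.3333) + (-2.1667)·(2.3333) + (-2.1667)·(0.3333) + (1.8333)·(-3.6667)) / 5 = -16.6667/5 = -3.3333
  S[Y,Y] = ((3.3333)·(3.3333) + (-3.6667)·(-3.6667) + (1.3333)·(1.3333) + (2.3333)·(2.3333) + (0.3333)·(0.3333) + (-3.6667)·(-3.6667)) / 5 = 45.3333/5 = 9.0667

S is symmetric (S[j,i] = S[i,j]). Assembling:

S = [[3.3667, -3.3333],
 [-3.3333, 9.0667]]


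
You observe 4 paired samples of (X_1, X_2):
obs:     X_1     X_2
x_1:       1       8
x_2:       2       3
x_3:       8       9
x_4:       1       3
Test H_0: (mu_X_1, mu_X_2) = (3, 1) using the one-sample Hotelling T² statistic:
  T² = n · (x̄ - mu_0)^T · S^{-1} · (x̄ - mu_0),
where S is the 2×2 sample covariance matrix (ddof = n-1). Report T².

Step 1 — sample mean vector:
  mean(X_1) = (1 + 2 + 8 + 1) / 4 = 12/4 = 3
  mean(X_2) = (8 + 3 + 9 + 3) / 4 = 23/4 = 5.75
  x̄ = (3, 5.75),  deviation x̄ - mu_0 = (3, 5.75) - (3, 1) = (0, 4.75).

Step 2 — sample covariance matrix, S[i,j] = (1/(n-1)) · Σ_k (x_{k,i} - mean_i) · (x_{k,j} - mean_j), divisor n-1 = 3:
  S[X_1,X_1] = ((-2)·(-2) + (-1)·(-1) + (5)·(5) + (-2)·(-2)) / 3 = 34/3 = 11.3333
  S[X_1,X_2] = ((-2)·(2.25) + (-1)·(-2.75) + (5)·(3.25) + (-2)·(-2.75)) / 3 = 20/3 = 6.6667
  S[X_2,X_2] = ((2.25)·(2.25) + (-2.75)·(-2.75) + (3.25)·(3.25) + (-2.75)·(-2.75)) / 3 = 30.75/3 = 10.25
  S = [[11.3333, 6.6667],
 [6.6667, 10.25]].

Step 3 — invert S. det(S) = 11.3333·10.25 - (6.6667)² = 71.7222.
  S^{-1} = (1/det) · [[d, -b], [-b, a]] = [[0.1429, -0.093],
 [-0.093, 0.158]].

Step 4 — quadratic form (x̄ - mu_0)^T · S^{-1} · (x̄ - mu_0):
  S^{-1} · (x̄ - mu_0) = (-0.4415, 0.7506),
  (x̄ - mu_0)^T · [...] = (0)·(-0.4415) + (4.75)·(0.7506) = 3.5653.

Step 5 — scale by n: T² = 4 · 3.5653 = 14.261.

T² ≈ 14.261


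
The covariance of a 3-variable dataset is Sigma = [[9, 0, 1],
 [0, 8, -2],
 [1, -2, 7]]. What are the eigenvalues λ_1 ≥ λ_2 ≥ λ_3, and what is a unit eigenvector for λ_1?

Step 1 — characteristic polynomial p(λ) = det(λI - Sigma) = λ³ - tr·λ² + c_1·λ - det, where tr = trace, c_1 = sum of the principal 2×2 minors, det = det(Sigma):
  tr = 9 + 8 + 7 = 24,
  c_1 = (9·8 - (0)²) + (9·7 - (1)²) + (8·7 - (-2)²) = 72 + 62 + 52 = 186,
  det = 9·(8·7 - (-2)²) - (0)·((0)·7 - (-2)·(1)) + (1)·((0)·(-2) - 8·(1)) = 9·(52) - (0)·(2) + (1)·(-8) = 460.
  So p(λ) = λ³ - 24λ² + 186λ - 460.
Step 2 — look for an integer root (rational root theorem: any rational root is an integer divisor of 460). Testing λ = 10:
  p(10) = 1000 - 2400 + 1860 - 460 = 0  ✓
  Dividing out (λ - 10): p(λ) = (λ - 10)(λ² - 14λ + 46).
Step 3 — remaining eigenvalues from the quadratic λ² - 14λ + 46 = 0:
  Δ = 14² - 4·46 = 196 - 184 = 12,  λ = (14 ± √12)/2 = (14 ± 3.4641)/2 ≈ 8.7321 or 5.2679.
  Sorted: λ_1 = 10,  λ_2 = 8.7321,  λ_3 = 5.2679  (check: sum = 24 = tr ✓).

Step 4 — unit eigenvector for λ_1 = 10: v spans the null space of (Sigma - λ_1 I), whose rows are
  r_1 = (-1, 0, 1),  r_2 = (0, -2, -2),  r_3 = (1, -2, -3).
  v is orthogonal to every row, so take v ∝ r_1 × r_2 = ((0)·(-2) - (1)·(-2), (1)·(0) - (-1)·(-2), (-1)·(-2) - (0)·(0)) = (2, -2, 2).
  Rescale (divide by 2): u = (1, -1, 1).
  ||u|| = √((1)² + (-1)² + (1)²) = √(3) ≈ 1.7321,  v_1 = u/||u|| ≈ (0.5774, -0.5774, 0.5774) (||v_1|| = 1).

λ_1 = 10,  λ_2 = 8.7321,  λ_3 = 5.2679;  v_1 ≈ (0.5774, -0.5774, 0.5774)


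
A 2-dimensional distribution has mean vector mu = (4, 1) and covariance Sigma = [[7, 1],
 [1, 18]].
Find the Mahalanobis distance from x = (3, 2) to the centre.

Step 1 — centre the observation: (x - mu) = (-1, 1).

Step 2 — invert Sigma. det(Sigma) = 7·18 - (1)² = 125.
  Sigma^{-1} = (1/det) · [[d, -b], [-b, a]] = [[0.144, -0.008],
 [-0.008, 0.056]].

Step 3 — form the quadratic (x - mu)^T · Sigma^{-1} · (x - mu):
  Sigma^{-1} · (x - mu) = (-0.152, 0.064).
  (x - mu)^T · [Sigma^{-1} · (x - mu)] = (-1)·(-0.152) + (1)·(0.064) = 0.216.

Step 4 — take square root: d = √(0.216) ≈ 0.4648.

d(x, mu) = √(0.216) ≈ 0.4648


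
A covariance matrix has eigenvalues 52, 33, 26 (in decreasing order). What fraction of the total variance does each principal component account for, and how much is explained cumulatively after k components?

Step 1 — total variance = trace(Sigma) = Σ λ_i = 52 + 33 + 26 = 111.

Step 2 — fraction explained by component i = λ_i / Σ λ:
  PC1: 52/111 = 0.4685
  PC2: 33/111 = 0.2973
  PC3: 26/111 = 0.2342

Step 3 — cumulative fraction after k components = (λ_1 + ... + λ_k) / Σ λ:
  k = 1: 52/111 = 0.4685
  k = 2: (52 + 33)/111 = 85/111 = 0.7658
  k = 3: (52 + 33 + 26)/111 = 111/111 = 1

Summary (fraction, with percent):

explained: PC1 0.4685 (46.85%), PC2 0.2973 (29.73%), PC3 0.2342 (23.42%);  cumulative: 0.4685, 0.7658, 1


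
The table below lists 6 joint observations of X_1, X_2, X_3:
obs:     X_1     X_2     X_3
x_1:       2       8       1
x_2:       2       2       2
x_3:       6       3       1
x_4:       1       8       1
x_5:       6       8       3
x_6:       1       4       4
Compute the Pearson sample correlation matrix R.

Step 1 — column means:
  mean(X_1) = (2 + 2 + 6 + 1 + 6 + 1) / 6 = 18/6 = 3
  mean(X_2) = (8 + 2 + 3 + 8 + 8 + 4) / 6 = 33/6 = 5.5
  mean(X_3) = (1 + 2 + 1 + 1 + 3 + 4) / 6 = 12/6 = 2

Step 2 — sample variances and covariances s[i,j] = (1/(n-1)) · Σ_k (x_{k,i} - mean_i) · (x_{k,j} - mean_j), with n-1 = 5:
  s[X_1,X_1] = ((-1)·(-1) + (-1)·(-1) + (3)·(3) + (-2)·(-2) + (3)·(3) + (-2)·(-2)) / 5 = 28/5 = 5.6
  s[X_1,X_2] = ((-1)·(2.5) + (-1)·(-3.5) + (3)·(-2.5) + (-2)·(2.5) + (3)·(2.5) + (-2)·(-1.5)) / 5 = -1/5 = -0.2
  s[X_1,X_3] = ((-1)·(-1) + (-1)·(0) + (3)·(-1) + (-2)·(-1) + (3)·(1) + (-2)·(2)) / 5 = -1/5 = -0.2
  s[X_2,X_2] = ((2.5)·(2.5) + (-3.5)·(-3.5) + (-2.5)·(-2.5) + (2.5)·(2.5) + (2.5)·(2.5) + (-1.5)·(-1.5)) / 5 = 39.5/5 = 7.9
  s[X_2,X_3] = ((2.5)·(-1) + (-3.5)·(0) + (-2.5)·(-1) + (2.5)·(-1) + (2.5)·(1) + (-1.5)·(2)) / 5 = -3/5 = -0.6
  s[X_3,X_3] = ((-1)·(-1) + (0)·(0) + (-1)·(-1) + (-1)·(-1) + (1)·(1) + (2)·(2)) / 5 = 8/5 = 1.6
  Sample standard deviations s_i = √(s[i,i]):
  s(X_1) = √(5.6) = 2.3664
  s(X_2) = √(7.9) = 2.8107
  s(X_3) = √(1.6) = 1.2649

Step 3 — r_{ij} = s_{ij} / (s_i · s_j):
  r[X_1,X_1] = 1 (diagonal).
  r[X_1,X_2] = -0.2 / (2.3664 · 2.8107) = -0.2 / 6.6513 = -0.0301
  r[X_1,X_3] = -0.2 / (2.3664 · 1.2649) = -0.2 / 2.9933 = -0.0668
  r[X_2,X_2] = 1 (diagonal).
  r[X_2,X_3] = -0.6 / (2.8107 · 1.2649) = -0.6 / 3.5553 = -0.1688
  r[X_3,X_3] = 1 (diagonal).

R is symmetric with unit diagonal. Assembling:

R = [[1, -0.0301, -0.0668],
 [-0.0301, 1, -0.1688],
 [-0.0668, -0.1688, 1]]


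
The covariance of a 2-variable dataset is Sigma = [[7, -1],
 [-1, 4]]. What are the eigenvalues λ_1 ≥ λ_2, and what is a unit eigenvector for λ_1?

Step 1 — characteristic polynomial of 2×2 Sigma:
  det(Sigma - λI) = λ² - trace · λ + det = 0.
  trace = 7 + 4 = 11, det = 7·4 - (-1)² = 27.
Step 2 — discriminant:
  Δ = trace² - 4·det = 121 - 108 = 13.
Step 3 — eigenvalues:
  λ = (trace ± √Δ)/2 = (11 ± 3.6056)/2,
  λ_1 = 7.3028,  λ_2 = 3.6972.

Step 4 — unit eigenvector for λ_1: solve (Sigma - λ_1 I)v = 0. First row:
  (7 - 7.3028)·v_x + (-1)·v_y = 0, i.e. (-0.3028)·v_x + (-1)·v_y = 0,
  so v ∝ (b, λ_1 - a) = (-1, 0.3028); multiply by -1 so the first entry is positive: u = (1, -0.3028).
  ||u|| = √((1)² + (-0.3028)²) = √(1.0917) ≈ 1.0448,
  v_1 = u/||u|| ≈ (0.9571, -0.2898) (||v_1|| = 1).

λ_1 = 7.3028,  λ_2 = 3.6972;  v_1 ≈ (0.9571, -0.2898)


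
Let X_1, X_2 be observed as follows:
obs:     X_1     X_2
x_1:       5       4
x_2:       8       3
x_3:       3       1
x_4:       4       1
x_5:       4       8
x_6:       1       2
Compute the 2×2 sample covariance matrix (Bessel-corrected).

Step 1 — column means:
  mean(X_1) = (5 + 8 + 3 + 4 + 4 + 1) / 6 = 25/6 = 4.1667
  mean(X_2) = (4 + 3 + 1 + 1 + 8 + 2) / 6 = 19/6 = 3.1667

Step 2 — sample covariance S[i,j] = (1/(n-1)) · Σ_k (x_{k,i} - mean_i) · (x_{k,j} - mean_j), with n-1 = 5.
  S[X_1,X_1] = ((0.8333)·(0.8333) + (3.8333)·(3.8333) + (-1.1667)·(-1.1667) + (-0.1667)·(-0.1667) + (-0.1667)·(-0.1667) + (-3.1667)·(-3.1667)) / 5 = 26.8333/5 = 5.3667
  S[X_1,X_2] = ((0.8333)·(0.8333) + (3.8333)·(-0.1667) + (-1.1667)·(-2.1667) + (-0.1667)·(-2.1667) + (-0.1667)·(4.8333) + (-3.1667)·(-1.1667)) / 5 = 5.8333/5 = 1.1667
  S[X_2,X_2] = ((0.8333)·(0.8333) + (-0.1667)·(-0.1667) + (-2.1667)·(-2.1667) + (-2.1667)·(-2.1667) + (4.8333)·(4.8333) + (-1.1667)·(-1.1667)) / 5 = 34.8333/5 = 6.9667

S is symmetric (S[j,i] = S[i,j]). Assembling:

S = [[5.3667, 1.1667],
 [1.1667, 6.9667]]


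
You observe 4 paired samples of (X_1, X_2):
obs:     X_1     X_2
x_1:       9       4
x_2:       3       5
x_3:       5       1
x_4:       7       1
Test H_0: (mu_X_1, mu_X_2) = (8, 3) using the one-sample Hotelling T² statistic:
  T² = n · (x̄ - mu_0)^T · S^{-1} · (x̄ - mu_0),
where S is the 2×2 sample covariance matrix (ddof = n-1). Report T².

Step 1 — sample mean vector:
  mean(X_1) = (9 + 3 + 5 + 7) / 4 = 24/4 = 6
  mean(X_2) = (4 + 5 + 1 + 1) / 4 = 11/4 = 2.75
  x̄ = (6, 2.75),  deviation x̄ - mu_0 = (6, 2.75) - (8, 3) = (-2, -0.25).

Step 2 — sample covariance matrix, S[i,j] = (1/(n-1)) · Σ_k (x_{k,i} - mean_i) · (x_{k,j} - mean_j), divisor n-1 = 3:
  S[X_1,X_1] = ((3)·(3) + (-3)·(-3) + (-1)·(-1) + (1)·(1)) / 3 = 20/3 = 6.6667
  S[X_1,X_2] = ((3)·(1.25) + (-3)·(2.25) + (-1)·(-1.75) + (1)·(-1.75)) / 3 = -3/3 = -1
  S[X_2,X_2] = ((1.25)·(1.25) + (2.25)·(2.25) + (-1.75)·(-1.75) + (-1.75)·(-1.75)) / 3 = 12.75/3 = 4.25
  S = [[6.6667, -1],
 [-1, 4.25]].

Step 3 — invert S. det(S) = 6.6667·4.25 - (-1)² = 27.3333.
  S^{-1} = (1/det) · [[d, -b], [-b, a]] = [[0.1555, 0.0366],
 [0.0366, 0.2439]].

Step 4 — quadratic form (x̄ - mu_0)^T · S^{-1} · (x̄ - mu_0):
  S^{-1} · (x̄ - mu_0) = (-0.3201, -0.1341),
  (x̄ - mu_0)^T · [...] = (-2)·(-0.3201) + (-0.25)·(-0.1341) = 0.6738.

Step 5 — scale by n: T² = 4 · 0.6738 = 2.6951.

T² ≈ 2.6951


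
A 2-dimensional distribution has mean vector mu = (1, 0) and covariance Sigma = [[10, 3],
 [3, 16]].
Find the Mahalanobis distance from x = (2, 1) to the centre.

Step 1 — centre the observation: (x - mu) = (1, 1).

Step 2 — invert Sigma. det(Sigma) = 10·16 - (3)² = 151.
  Sigma^{-1} = (1/det) · [[d, -b], [-b, a]] = [[0.106, -0.0199],
 [-0.0199, 0.0662]].

Step 3 — form the quadratic (x - mu)^T · Sigma^{-1} · (x - mu):
  Sigma^{-1} · (x - mu) = (0.0861, 0.0464).
  (x - mu)^T · [Sigma^{-1} · (x - mu)] = (1)·(0.0861) + (1)·(0.0464) = 0.1325.

Step 4 — take square root: d = √(0.1325) ≈ 0.3639.

d(x, mu) = √(0.1325) ≈ 0.3639


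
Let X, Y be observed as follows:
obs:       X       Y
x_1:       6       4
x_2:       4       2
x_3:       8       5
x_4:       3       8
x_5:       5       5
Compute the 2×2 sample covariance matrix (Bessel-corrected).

Step 1 — column means:
  mean(X) = (6 + 4 + 8 + 3 + 5) / 5 = 26/5 = 5.2
  mean(Y) = (4 + 2 + 5 + 8 + 5) / 5 = 24/5 = 4.8

Step 2 — sample covariance S[i,j] = (1/(n-1)) · Σ_k (x_{k,i} - mean_i) · (x_{k,j} - mean_j), with n-1 = 4.
  S[X,X] = ((0.8)·(0.8) + (-1.2)·(-1.2) + (2.8)·(2.8) + (-2.2)·(-2.2) + (-0.2)·(-0.2)) / 4 = 14.8/4 = 3.7
  S[X,Y] = ((0.8)·(-0.8) + (-1.2)·(-2.8) + (2.8)·(0.2) + (-2.2)·(3.2) + (-0.2)·(0.2)) / 4 = -3.8/4 = -0.95
  S[Y,Y] = ((-0.8)·(-0.8) + (-2.8)·(-2.8) + (0.2)·(0.2) + (3.2)·(3.2) + (0.2)·(0.2)) / 4 = 18.8/4 = 4.7

S is symmetric (S[j,i] = S[i,j]). Assembling:

S = [[3.7, -0.95],
 [-0.95, 4.7]]


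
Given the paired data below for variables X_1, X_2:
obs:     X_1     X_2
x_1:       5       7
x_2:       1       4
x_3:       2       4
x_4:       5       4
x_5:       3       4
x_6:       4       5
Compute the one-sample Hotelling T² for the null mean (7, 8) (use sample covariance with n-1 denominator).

Step 1 — sample mean vector:
  mean(X_1) = (5 + 1 + 2 + 5 + 3 + 4) / 6 = 20/6 = 3.3333
  mean(X_2) = (7 + 4 + 4 + 4 + 4 + 5) / 6 = 28/6 = 4.6667
  x̄ = (3.3333, 4.6667),  deviation x̄ - mu_0 = (3.3333, 4.6667) - (7, 8) = (-3.6667, -3.3333).

Step 2 — sample covariance matrix, S[i,j] = (1/(n-1)) · Σ_k (x_{k,i} - mean_i) · (x_{k,j} - mean_j), divisor n-1 = 5:
  S[X_1,X_1] = ((1.6667)·(1.6667) + (-2.3333)·(-2.3333) + (-1.3333)·(-1.3333) + (1.6667)·(1.6667) + (-0.3333)·(-0.3333) + (0.6667)·(0.6667)) / 5 = 13.3333/5 = 2.6667
  S[X_1,X_2] = ((1.6667)·(2.3333) + (-2.3333)·(-0.6667) + (-1.3333)·(-0.6667) + (1.6667)·(-0.6667) + (-0.3333)·(-0.6667) + (0.6667)·(0.3333)) / 5 = 5.6667/5 = 1.1333
  S[X_2,X_2] = ((2.3333)·(2.3333) + (-0.6667)·(-0.6667) + (-0.6667)·(-0.6667) + (-0.6667)·(-0.6667) + (-0.6667)·(-0.6667) + (0.3333)·(0.3333)) / 5 = 7.3333/5 = 1.4667
  S = [[2.6667, 1.1333],
 [1.1333, 1.4667]].

Step 3 — invert S. det(S) = 2.6667·1.4667 - (1.1333)² = 2.6267.
  S^{-1} = (1/det) · [[d, -b], [-b, a]] = [[0.5584, -0.4315],
 [-0.4315, 1.0152]].

Step 4 — quadratic form (x̄ - mu_0)^T · S^{-1} · (x̄ - mu_0):
  S^{-1} · (x̄ - mu_0) = (-0.6091, -1.802),
  (x̄ - mu_0)^T · [...] = (-3.6667)·(-0.6091) + (-3.3333)·(-1.802) = 8.2403.

Step 5 — scale by n: T² = 6 · 8.2403 = 49.4416.

T² ≈ 49.4416


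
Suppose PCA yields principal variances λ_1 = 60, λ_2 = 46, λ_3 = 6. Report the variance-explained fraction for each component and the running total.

Step 1 — total variance = trace(Sigma) = Σ λ_i = 60 + 46 + 6 = 112.

Step 2 — fraction explained by component i = λ_i / Σ λ:
  PC1: 60/112 = 0.5357
  PC2: 46/112 = 0.4107
  PC3: 6/112 = 0.0536

Step 3 — cumulative fraction after k components = (λ_1 + ... + λ_k) / Σ λ:
  k = 1: 60/112 = 0.5357
  k = 2: (60 + 46)/112 = 106/112 = 0.9464
  k = 3: (60 + 46 + 6)/112 = 112/112 = 1

Summary (fraction, with percent):

explained: PC1 0.5357 (53.57%), PC2 0.4107 (41.07%), PC3 0.0536 (5.36%);  cumulative: 0.5357, 0.9464, 1


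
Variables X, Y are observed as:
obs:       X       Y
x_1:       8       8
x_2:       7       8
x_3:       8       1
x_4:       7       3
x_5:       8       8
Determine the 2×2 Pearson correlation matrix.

Step 1 — column means:
  mean(X) = (8 + 7 + 8 + 7 + 8) / 5 = 38/5 = 7.6
  mean(Y) = (8 + 8 + 1 + 3 + 8) / 5 = 28/5 = 5.6

Step 2 — sample variances and covariances s[i,j] = (1/(n-1)) · Σ_k (x_{k,i} - mean_i) · (x_{k,j} - mean_j), with n-1 = 4:
  s[X,X] = ((0.4)·(0.4) + (-0.6)·(-0.6) + (0.4)·(0.4) + (-0.6)·(-0.6) + (0.4)·(0.4)) / 4 = 1.2/4 = 0.3
  s[X,Y] = ((0.4)·(2.4) + (-0.6)·(2.4) + (0.4)·(-4.6) + (-0.6)·(-2.6) + (0.4)·(2.4)) / 4 = 0.2/4 = 0.05
  s[Y,Y] = ((2.4)·(2.4) + (2.4)·(2.4) + (-4.6)·(-4.6) + (-2.6)·(-2.6) + (2.4)·(2.4)) / 4 = 45.2/4 = 11.3
  Sample standard deviations s_i = √(s[i,i]):
  s(X) = √(0.3) = 0.5477
  s(Y) = √(11.3) = 3.3615

Step 3 — r_{ij} = s_{ij} / (s_i · s_j):
  r[X,X] = 1 (diagonal).
  r[X,Y] = 0.05 / (0.5477 · 3.3615) = 0.05 / 1.8412 = 0.0272
  r[Y,Y] = 1 (diagonal).

R is symmetric with unit diagonal. Assembling:

R = [[1, 0.0272],
 [0.0272, 1]]


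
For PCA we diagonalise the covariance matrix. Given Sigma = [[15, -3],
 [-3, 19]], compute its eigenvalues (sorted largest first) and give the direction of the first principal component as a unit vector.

Step 1 — characteristic polynomial of 2×2 Sigma:
  det(Sigma - λI) = λ² - trace · λ + det = 0.
  trace = 15 + 19 = 34, det = 15·19 - (-3)² = 276.
Step 2 — discriminant:
  Δ = trace² - 4·det = 1156 - 1104 = 52.
Step 3 — eigenvalues:
  λ = (trace ± √Δ)/2 = (34 ± 7.2111)/2,
  λ_1 = 20.6056,  λ_2 = 13.3944.

Step 4 — unit eigenvector for λ_1: solve (Sigma - λ_1 I)v = 0. First row:
  (15 - 20.6056)·v_x + (-3)·v_y = 0, i.e. (-5.6056)·v_x + (-3)·v_y = 0,
  so v ∝ (b, λ_1 - a) = (-3, 5.6056); multiply by -1 so the first entry is positive: u = (3, -5.6056).
  ||u|| = √((3)² + (-5.6056)²) = √(40.4222) ≈ 6.3578,
  v_1 = u/||u|| ≈ (0.4719, -0.8817) (||v_1|| = 1).

λ_1 = 20.6056,  λ_2 = 13.3944;  v_1 ≈ (0.4719, -0.8817)


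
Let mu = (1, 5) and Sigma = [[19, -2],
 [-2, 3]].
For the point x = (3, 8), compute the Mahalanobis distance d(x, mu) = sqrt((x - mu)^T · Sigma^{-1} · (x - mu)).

Step 1 — centre the observation: (x - mu) = (2, 3).

Step 2 — invert Sigma. det(Sigma) = 19·3 - (-2)² = 53.
  Sigma^{-1} = (1/det) · [[d, -b], [-b, a]] = [[0.0566, 0.0377],
 [0.0377, 0.3585]].

Step 3 — form the quadratic (x - mu)^T · Sigma^{-1} · (x - mu):
  Sigma^{-1} · (x - mu) = (0.2264, 1.1509).
  (x - mu)^T · [Sigma^{-1} · (x - mu)] = (2)·(0.2264) + (3)·(1.1509) = 3.9057.

Step 4 — take square root: d = √(3.9057) ≈ 1.9763.

d(x, mu) = √(3.9057) ≈ 1.9763


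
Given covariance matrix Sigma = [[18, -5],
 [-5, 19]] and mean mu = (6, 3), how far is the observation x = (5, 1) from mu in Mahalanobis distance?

Step 1 — centre the observation: (x - mu) = (-1, -2).

Step 2 — invert Sigma. det(Sigma) = 18·19 - (-5)² = 317.
  Sigma^{-1} = (1/det) · [[d, -b], [-b, a]] = [[0.0599, 0.0158],
 [0.0158, 0.0568]].

Step 3 — form the quadratic (x - mu)^T · Sigma^{-1} · (x - mu):
  Sigma^{-1} · (x - mu) = (-0.0915, -0.1293).
  (x - mu)^T · [Sigma^{-1} · (x - mu)] = (-1)·(-0.0915) + (-2)·(-0.1293) = 0.3502.

Step 4 — take square root: d = √(0.3502) ≈ 0.5917.

d(x, mu) = √(0.3502) ≈ 0.5917


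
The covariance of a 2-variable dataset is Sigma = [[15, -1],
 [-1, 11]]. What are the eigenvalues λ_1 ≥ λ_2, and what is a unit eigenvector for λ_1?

Step 1 — characteristic polynomial of 2×2 Sigma:
  det(Sigma - λI) = λ² - trace · λ + det = 0.
  trace = 15 + 11 = 26, det = 15·11 - (-1)² = 164.
Step 2 — discriminant:
  Δ = trace² - 4·det = 676 - 656 = 20.
Step 3 — eigenvalues:
  λ = (trace ± √Δ)/2 = (26 ± 4.4721)/2,
  λ_1 = 15.2361,  λ_2 = 10.7639.

Step 4 — unit eigenvector for λ_1: solve (Sigma - λ_1 I)v = 0. First row:
  (15 - 15.2361)·v_x + (-1)·v_y = 0, i.e. (-0.2361)·v_x + (-1)·v_y = 0,
  so v ∝ (b, λ_1 - a) = (-1, 0.2361); multiply by -1 so the first entry is positive: u = (1, -0.2361).
  ||u|| = √((1)² + (-0.2361)²) = √(1.0557) ≈ 1.0275,
  v_1 = u/||u|| ≈ (0.9732, -0.2298) (||v_1|| = 1).

λ_1 = 15.2361,  λ_2 = 10.7639;  v_1 ≈ (0.9732, -0.2298)


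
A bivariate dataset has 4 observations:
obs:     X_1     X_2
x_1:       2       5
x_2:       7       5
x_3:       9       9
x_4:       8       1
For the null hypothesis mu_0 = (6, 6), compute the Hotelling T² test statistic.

Step 1 — sample mean vector:
  mean(X_1) = (2 + 7 + 9 + 8) / 4 = 26/4 = 6.5
  mean(X_2) = (5 + 5 + 9 + 1) / 4 = 20/4 = 5
  x̄ = (6.5, 5),  deviation x̄ - mu_0 = (6.5, 5) - (6, 6) = (0.5, -1).

Step 2 — sample covariance matrix, S[i,j] = (1/(n-1)) · Σ_k (x_{k,i} - mean_i) · (x_{k,j} - mean_j), divisor n-1 = 3:
  S[X_1,X_1] = ((-4.5)·(-4.5) + (0.5)·(0.5) + (2.5)·(2.5) + (1.5)·(1.5)) / 3 = 29/3 = 9.6667
  S[X_1,X_2] = ((-4.5)·(0) + (0.5)·(0) + (2.5)·(4) + (1.5)·(-4)) / 3 = 4/3 = 1.3333
  S[X_2,X_2] = ((0)·(0) + (0)·(0) + (4)·(4) + (-4)·(-4)) / 3 = 32/3 = 10.6667
  S = [[9.6667, 1.3333],
 [1.3333, 10.6667]].

Step 3 — invert S. det(S) = 9.6667·10.6667 - (1.3333)² = 101.3333.
  S^{-1} = (1/det) · [[d, -b], [-b, a]] = [[0.1053, -0.0132],
 [-0.0132, 0.0954]].

Step 4 — quadratic form (x̄ - mu_0)^T · S^{-1} · (x̄ - mu_0):
  S^{-1} · (x̄ - mu_0) = (0.0658, -0.102),
  (x̄ - mu_0)^T · [...] = (0.5)·(0.0658) + (-1)·(-0.102) = 0.1349.

Step 5 — scale by n: T² = 4 · 0.1349 = 0.5395.

T² ≈ 0.5395


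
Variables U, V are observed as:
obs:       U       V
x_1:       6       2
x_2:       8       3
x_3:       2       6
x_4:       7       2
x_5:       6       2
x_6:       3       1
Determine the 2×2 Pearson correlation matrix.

Step 1 — column means:
  mean(U) = (6 + 8 + 2 + 7 + 6 + 3) / 6 = 32/6 = 5.3333
  mean(V) = (2 + 3 + 6 + 2 + 2 + 1) / 6 = 16/6 = 2.6667

Step 2 — sample variances and covariances s[i,j] = (1/(n-1)) · Σ_k (x_{k,i} - mean_i) · (x_{k,j} - mean_j), with n-1 = 5:
  s[U,U] = ((0.6667)·(0.6667) + (2.6667)·(2.6667) + (-3.3333)·(-3.3333) + (1.6667)·(1.6667) + (0.6667)·(0.6667) + (-2.3333)·(-2.3333)) / 5 = 27.3333/5 = 5.4667
  s[U,V] = ((0.6667)·(-0.6667) + (2.6667)·(0.3333) + (-3.3333)·(3.3333) + (1.6667)·(-0.6667) + (0.6667)·(-0.6667) + (-2.3333)·(-1.6667)) / 5 = -8.3333/5 = -1.6667
  s[V,V] = ((-0.6667)·(-0.6667) + (0.3333)·(0.3333) + (3.3333)·(3.3333) + (-0.6667)·(-0.6667) + (-0.6667)·(-0.6667) + (-1.6667)·(-1.6667)) / 5 = 15.3333/5 = 3.0667
  Sample standard deviations s_i = √(s[i,i]):
  s(U) = √(5.4667) = 2.3381
  s(V) = √(3.0667) = 1.7512

Step 3 — r_{ij} = s_{ij} / (s_i · s_j):
  r[U,U] = 1 (diagonal).
  r[U,V] = -1.6667 / (2.3381 · 1.7512) = -1.6667 / 4.0944 = -0.4071
  r[V,V] = 1 (diagonal).

R is symmetric with unit diagonal. Assembling:

R = [[1, -0.4071],
 [-0.4071, 1]]


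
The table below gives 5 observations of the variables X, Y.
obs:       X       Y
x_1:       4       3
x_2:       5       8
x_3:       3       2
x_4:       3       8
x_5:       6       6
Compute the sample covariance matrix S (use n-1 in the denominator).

Step 1 — column means:
  mean(X) = (4 + 5 + 3 + 3 + 6) / 5 = 21/5 = 4.2
  mean(Y) = (3 + 8 + 2 + 8 + 6) / 5 = 27/5 = 5.4

Step 2 — sample covariance S[i,j] = (1/(n-1)) · Σ_k (x_{k,i} - mean_i) · (x_{k,j} - mean_j), with n-1 = 4.
  S[X,X] = ((-0.2)·(-0.2) + (0.8)·(0.8) + (-1.2)·(-1.2) + (-1.2)·(-1.2) + (1.8)·(1.8)) / 4 = 6.8/4 = 1.7
  S[X,Y] = ((-0.2)·(-2.4) + (0.8)·(2.6) + (-1.2)·(-3.4) + (-1.2)·(2.6) + (1.8)·(0.6)) / 4 = 4.6/4 = 1.15
  S[Y,Y] = ((-2.4)·(-2.4) + (2.6)·(2.6) + (-3.4)·(-3.4) + (2.6)·(2.6) + (0.6)·(0.6)) / 4 = 31.2/4 = 7.8

S is symmetric (S[j,i] = S[i,j]). Assembling:

S = [[1.7, 1.15],
 [1.15, 7.8]]


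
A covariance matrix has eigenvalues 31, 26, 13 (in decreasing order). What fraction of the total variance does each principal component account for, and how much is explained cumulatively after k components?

Step 1 — total variance = trace(Sigma) = Σ λ_i = 31 + 26 + 13 = 70.

Step 2 — fraction explained by component i = λ_i / Σ λ:
  PC1: 31/70 = 0.4429
  PC2: 26/70 = 0.3714
  PC3: 13/70 = 0.1857

Step 3 — cumulative fraction after k components = (λ_1 + ... + λ_k) / Σ λ:
  k = 1: 31/70 = 0.4429
  k = 2: (31 + 26)/70 = 57/70 = 0.8143
  k = 3: (31 + 26 + 13)/70 = 70/70 = 1

Summary (fraction, with percent):

explained: PC1 0.4429 (44.29%), PC2 0.3714 (37.14%), PC3 0.1857 (18.57%);  cumulative: 0.4429, 0.8143, 1


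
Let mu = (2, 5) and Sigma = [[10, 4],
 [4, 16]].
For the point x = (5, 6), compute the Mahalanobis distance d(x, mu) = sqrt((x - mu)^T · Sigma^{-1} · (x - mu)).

Step 1 — centre the observation: (x - mu) = (3, 1).

Step 2 — invert Sigma. det(Sigma) = 10·16 - (4)² = 144.
  Sigma^{-1} = (1/det) · [[d, -b], [-b, a]] = [[0.1111, -0.0278],
 [-0.0278, 0.0694]].

Step 3 — form the quadratic (x - mu)^T · Sigma^{-1} · (x - mu):
  Sigma^{-1} · (x - mu) = (0.3056, -0.0139).
  (x - mu)^T · [Sigma^{-1} · (x - mu)] = (3)·(0.3056) + (1)·(-0.0139) = 0.9028.

Step 4 — take square root: d = √(0.9028) ≈ 0.9501.

d(x, mu) = √(0.9028) ≈ 0.9501


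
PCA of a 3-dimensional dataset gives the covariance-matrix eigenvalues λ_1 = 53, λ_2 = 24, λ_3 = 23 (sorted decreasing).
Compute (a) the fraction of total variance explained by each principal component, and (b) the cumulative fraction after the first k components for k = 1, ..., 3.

Step 1 — total variance = trace(Sigma) = Σ λ_i = 53 + 24 + 23 = 100.

Step 2 — fraction explained by component i = λ_i / Σ λ:
  PC1: 53/100 = 0.53
  PC2: 24/100 = 0.24
  PC3: 23/100 = 0.23

Step 3 — cumulative fraction after k components = (λ_1 + ... + λ_k) / Σ λ:
  k = 1: 53/100 = 0.53
  k = 2: (53 + 24)/100 = 77/100 = 0.77
  k = 3: (53 + 24 + 23)/100 = 100/100 = 1

Summary (fraction, with percent):

explained: PC1 0.53 (53%), PC2 0.24 (24%), PC3 0.23 (23%);  cumulative: 0.53, 0.77, 1


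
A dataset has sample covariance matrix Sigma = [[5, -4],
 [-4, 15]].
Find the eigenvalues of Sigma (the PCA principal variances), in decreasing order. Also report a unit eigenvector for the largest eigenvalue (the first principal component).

Step 1 — characteristic polynomial of 2×2 Sigma:
  det(Sigma - λI) = λ² - trace · λ + det = 0.
  trace = 5 + 15 = 20, det = 5·15 - (-4)² = 59.
Step 2 — discriminant:
  Δ = trace² - 4·det = 400 - 236 = 164.
Step 3 — eigenvalues:
  λ = (trace ± √Δ)/2 = (20 ± 12.8062)/2,
  λ_1 = 16.4031,  λ_2 = 3.5969.

Step 4 — unit eigenvector for λ_1: solve (Sigma - λ_1 I)v = 0. First row:
  (5 - 16.4031)·v_x + (-4)·v_y = 0, i.e. (-11.4031)·v_x + (-4)·v_y = 0,
  so v ∝ (b, λ_1 - a) = (-4, 11.4031); multiply by -1 so the first entry is positive: u = (4, -11.4031).
  ||u|| = √((4)² + (-11.4031)²) = √(146.0312) ≈ 12.0843,
  v_1 = u/||u|| ≈ (0.331, -0.9436) (||v_1|| = 1).

λ_1 = 16.4031,  λ_2 = 3.5969;  v_1 ≈ (0.331, -0.9436)


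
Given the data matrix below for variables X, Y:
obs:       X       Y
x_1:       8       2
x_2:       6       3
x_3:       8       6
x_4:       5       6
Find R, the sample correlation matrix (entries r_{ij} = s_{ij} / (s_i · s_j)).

Step 1 — column means:
  mean(X) = (8 + 6 + 8 + 5) / 4 = 27/4 = 6.75
  mean(Y) = (2 + 3 + 6 + 6) / 4 = 17/4 = 4.25

Step 2 — sample variances and covariances s[i,j] = (1/(n-1)) · Σ_k (x_{k,i} - mean_i) · (x_{k,j} - mean_j), with n-1 = 3:
  s[X,X] = ((1.25)·(1.25) + (-0.75)·(-0.75) + (1.25)·(1.25) + (-1.75)·(-1.75)) / 3 = 6.75/3 = 2.25
  s[X,Y] = ((1.25)·(-2.25) + (-0.75)·(-1.25) + (1.25)·(1.75) + (-1.75)·(1.75)) / 3 = -2.75/3 = -0.9167
  s[Y,Y] = ((-2.25)·(-2.25) + (-1.25)·(-1.25) + (1.75)·(1.75) + (1.75)·(1.75)) / 3 = 12.75/3 = 4.25
  Sample standard deviations s_i = √(s[i,i]):
  s(X) = √(2.25) = 1.5
  s(Y) = √(4.25) = 2.0616

Step 3 — r_{ij} = s_{ij} / (s_i · s_j):
  r[X,X] = 1 (diagonal).
  r[X,Y] = -0.9167 / (1.5 · 2.0616) = -0.9167 / 3.0923 = -0.2964
  r[Y,Y] = 1 (diagonal).

R is symmetric with unit diagonal. Assembling:

R = [[1, -0.2964],
 [-0.2964, 1]]
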